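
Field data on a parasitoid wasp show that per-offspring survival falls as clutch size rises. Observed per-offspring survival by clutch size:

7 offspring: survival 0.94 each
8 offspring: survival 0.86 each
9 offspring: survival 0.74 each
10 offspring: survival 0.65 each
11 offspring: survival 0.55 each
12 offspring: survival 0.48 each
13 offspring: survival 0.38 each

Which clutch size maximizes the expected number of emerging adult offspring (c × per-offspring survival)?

Expected emerging adult offspring = c × s(c):
  c=7: 7 × 0.94 = 6.580
  c=8: 8 × 0.86 = 6.880
  c=9: 9 × 0.74 = 6.660
  c=10: 10 × 0.65 = 6.500
  c=11: 11 × 0.55 = 6.050
  c=12: 12 × 0.48 = 5.760
  c=13: 13 × 0.38 = 4.940
Maximum at c = 8 (6.880 emerging adult offspring).

8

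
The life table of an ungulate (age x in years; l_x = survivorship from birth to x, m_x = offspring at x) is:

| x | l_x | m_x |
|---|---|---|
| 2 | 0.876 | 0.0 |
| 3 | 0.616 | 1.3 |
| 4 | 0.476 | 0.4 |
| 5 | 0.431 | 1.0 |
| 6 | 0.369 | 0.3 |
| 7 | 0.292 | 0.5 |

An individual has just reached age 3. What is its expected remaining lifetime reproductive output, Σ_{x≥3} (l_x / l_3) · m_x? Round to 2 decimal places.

2.73

l_3 = 0.616. Conditional survival from age 3 to x is l_x / l_3.
  x=3: (0.616/0.616) × 1.3 = 1.3000
  x=4: (0.476/0.616) × 0.4 = 0.3091
  x=5: (0.431/0.616) × 1.0 = 0.6997
  x=6: (0.369/0.616) × 0.3 = 0.1797
  x=7: (0.292/0.616) × 0.5 = 0.2370
Sum = 1.3000 + 0.3091 + 0.6997 + 0.1797 + 0.2370 = 2.7255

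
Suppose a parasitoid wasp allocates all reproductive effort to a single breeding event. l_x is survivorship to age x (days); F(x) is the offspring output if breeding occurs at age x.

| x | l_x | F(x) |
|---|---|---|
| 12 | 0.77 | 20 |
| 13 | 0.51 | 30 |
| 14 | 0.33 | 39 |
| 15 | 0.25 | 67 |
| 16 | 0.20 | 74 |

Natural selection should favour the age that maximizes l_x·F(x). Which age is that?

Expected offspring if breeding at age x = l_x × F(x):
  age 12: 0.77 × 20 = 15.400
  age 13: 0.51 × 30 = 15.300
  age 14: 0.33 × 39 = 12.870
  age 15: 0.25 × 67 = 16.750
  age 16: 0.20 × 74 = 14.800
Maximum at age 15 (16.750).

15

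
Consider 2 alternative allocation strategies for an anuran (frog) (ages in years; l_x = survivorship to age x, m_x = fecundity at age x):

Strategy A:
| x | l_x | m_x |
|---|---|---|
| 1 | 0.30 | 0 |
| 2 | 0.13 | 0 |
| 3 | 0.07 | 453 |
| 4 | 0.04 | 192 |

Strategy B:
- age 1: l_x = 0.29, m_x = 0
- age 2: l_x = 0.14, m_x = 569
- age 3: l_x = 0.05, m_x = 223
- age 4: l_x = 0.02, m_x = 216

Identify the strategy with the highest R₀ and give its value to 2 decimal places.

Strategy A: R₀ = 0.30×0 + 0.13×0 + 0.07×453 + 0.04×192 = 39.3900
Strategy B: R₀ = 0.29×0 + 0.14×569 + 0.05×223 + 0.02×216 = 95.1300
Highest R₀: strategy B with 95.1300.

95.13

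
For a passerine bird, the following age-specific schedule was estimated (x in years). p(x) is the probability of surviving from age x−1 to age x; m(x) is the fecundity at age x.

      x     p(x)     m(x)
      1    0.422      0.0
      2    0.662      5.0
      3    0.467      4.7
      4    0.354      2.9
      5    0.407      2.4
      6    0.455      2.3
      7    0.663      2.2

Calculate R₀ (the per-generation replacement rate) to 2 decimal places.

2.22

Survivorship from birth: l_x = p_1·p_2·…·p_x.
  l_1 = 0.42200
  l_2 = 0.27936
  l_3 = 0.13046
  l_4 = 0.04618
  l_5 = 0.01880
  l_6 = 0.00855
  l_7 = 0.00567
R₀ = Σ l_x m(x):
  age 1: 0.42200 × 0.0 = 0.0000
  age 2: 0.27936 × 5.0 = 1.3968
  age 3: 0.13046 × 4.7 = 0.6132
  age 4: 0.04618 × 2.9 = 0.1339
  age 5: 0.01880 × 2.4 = 0.0451
  age 6: 0.00855 × 2.3 = 0.0197
  age 7: 0.00567 × 2.2 = 0.0125
R₀ = 0.0000 + 1.3968 + 0.6132 + 0.1339 + 0.0451 + 0.0197 + 0.0125 = 2.2211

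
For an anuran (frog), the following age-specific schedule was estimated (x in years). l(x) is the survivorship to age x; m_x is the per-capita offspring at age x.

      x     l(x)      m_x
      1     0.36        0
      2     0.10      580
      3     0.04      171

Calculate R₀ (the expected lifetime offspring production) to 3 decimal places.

R₀ = Σ l(x) m_x:
  age 1: 0.36 × 0 = 0.0000
  age 2: 0.10 × 580 = 58.0000
  age 3: 0.04 × 171 = 6.8400
R₀ = 0.0000 + 58.0000 + 6.8400 = 64.8400

64.840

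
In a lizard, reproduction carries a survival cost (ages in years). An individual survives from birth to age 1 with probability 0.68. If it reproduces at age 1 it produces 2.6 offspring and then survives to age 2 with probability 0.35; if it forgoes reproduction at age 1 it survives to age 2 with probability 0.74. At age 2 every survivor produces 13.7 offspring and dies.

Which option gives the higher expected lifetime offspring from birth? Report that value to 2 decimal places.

6.89

breed at age 1: R₀ = 0.68 × (2.6 + 0.35 × 13.7) = 0.68 × 7.3950 = 5.0286
delay to age 2: R₀ = 0.68 × (0.74 × 13.7) = 0.68 × 10.1380 = 6.8938
Higher: delay to age 2 (6.8938).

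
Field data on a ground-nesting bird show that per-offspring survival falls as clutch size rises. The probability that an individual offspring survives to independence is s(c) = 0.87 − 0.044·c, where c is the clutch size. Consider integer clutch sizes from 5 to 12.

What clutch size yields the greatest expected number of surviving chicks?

10

Expected surviving chicks = c × s(c):
  c=5: 5 × 0.650 = 3.250
  c=6: 6 × 0.606 = 3.636
  c=7: 7 × 0.562 = 3.934
  c=8: 8 × 0.518 = 4.144
  c=9: 9 × 0.474 = 4.266
  c=10: 10 × 0.430 = 4.300
  c=11: 11 × 0.386 = 4.246
  c=12: 12 × 0.342 = 4.104
Maximum at c = 10 (4.300 surviving chicks).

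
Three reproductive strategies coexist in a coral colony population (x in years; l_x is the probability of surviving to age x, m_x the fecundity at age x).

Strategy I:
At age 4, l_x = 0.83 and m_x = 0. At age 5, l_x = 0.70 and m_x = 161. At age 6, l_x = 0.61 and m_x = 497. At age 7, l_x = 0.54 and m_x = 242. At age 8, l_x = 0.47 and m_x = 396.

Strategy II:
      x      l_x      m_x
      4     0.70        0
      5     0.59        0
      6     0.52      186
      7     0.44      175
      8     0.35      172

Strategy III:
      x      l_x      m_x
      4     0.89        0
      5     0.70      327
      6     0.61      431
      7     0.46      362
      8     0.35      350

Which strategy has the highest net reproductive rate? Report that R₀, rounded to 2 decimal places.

Strategy I: R₀ = 0.83×0 + 0.70×161 + 0.61×497 + 0.54×242 + 0.47×396 = 732.6700
Strategy II: R₀ = 0.70×0 + 0.59×0 + 0.52×186 + 0.44×175 + 0.35×172 = 233.9200
Strategy III: R₀ = 0.89×0 + 0.70×327 + 0.61×431 + 0.46×362 + 0.35×350 = 780.8300
Highest R₀: strategy III with 780.8300.

780.83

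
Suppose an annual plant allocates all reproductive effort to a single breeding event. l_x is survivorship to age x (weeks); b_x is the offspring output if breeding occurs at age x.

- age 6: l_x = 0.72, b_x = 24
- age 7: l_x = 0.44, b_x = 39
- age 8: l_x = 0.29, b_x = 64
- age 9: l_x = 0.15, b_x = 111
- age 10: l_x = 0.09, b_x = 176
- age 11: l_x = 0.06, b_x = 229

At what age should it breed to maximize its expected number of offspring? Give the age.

8

Expected offspring if breeding at age x = l_x × b_x:
  age 6: 0.72 × 24 = 17.280
  age 7: 0.44 × 39 = 17.160
  age 8: 0.29 × 64 = 18.560
  age 9: 0.15 × 111 = 16.650
  age 10: 0.09 × 176 = 15.840
  age 11: 0.06 × 229 = 13.740
Maximum at age 8 (18.560).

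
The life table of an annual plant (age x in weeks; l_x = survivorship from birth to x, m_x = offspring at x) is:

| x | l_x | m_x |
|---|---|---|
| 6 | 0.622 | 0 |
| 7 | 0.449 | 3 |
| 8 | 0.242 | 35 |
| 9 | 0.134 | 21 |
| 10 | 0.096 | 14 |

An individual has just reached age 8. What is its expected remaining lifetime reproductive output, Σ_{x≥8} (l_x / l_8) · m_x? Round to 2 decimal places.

52.18

l_8 = 0.242. Conditional survival from age 8 to x is l_x / l_8.
  x=8: (0.242/0.242) × 35 = 35.0000
  x=9: (0.134/0.242) × 21 = 11.6281
  x=10: (0.096/0.242) × 14 = 5.5537
Sum = 35.0000 + 11.6281 + 5.5537 = 52.1818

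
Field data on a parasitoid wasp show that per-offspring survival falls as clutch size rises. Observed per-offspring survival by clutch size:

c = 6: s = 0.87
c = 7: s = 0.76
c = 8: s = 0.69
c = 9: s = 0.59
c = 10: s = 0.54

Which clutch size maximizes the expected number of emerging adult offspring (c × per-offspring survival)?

Expected emerging adult offspring = c × s(c):
  c=6: 6 × 0.87 = 5.220
  c=7: 7 × 0.76 = 5.320
  c=8: 8 × 0.69 = 5.520
  c=9: 9 × 0.59 = 5.310
  c=10: 10 × 0.54 = 5.400
Maximum at c = 8 (5.520 emerging adult offspring).

8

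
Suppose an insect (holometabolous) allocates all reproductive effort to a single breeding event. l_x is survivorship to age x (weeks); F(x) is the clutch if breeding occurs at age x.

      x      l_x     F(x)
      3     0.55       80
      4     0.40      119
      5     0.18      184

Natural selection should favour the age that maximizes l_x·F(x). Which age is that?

4

Expected offspring if breeding at age x = l_x × F(x):
  age 3: 0.55 × 80 = 44.000
  age 4: 0.40 × 119 = 47.600
  age 5: 0.18 × 184 = 33.120
Maximum at age 4 (47.600).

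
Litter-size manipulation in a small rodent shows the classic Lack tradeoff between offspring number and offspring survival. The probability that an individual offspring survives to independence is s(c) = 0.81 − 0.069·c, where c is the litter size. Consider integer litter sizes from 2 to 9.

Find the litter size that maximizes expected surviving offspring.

Expected surviving offspring = c × s(c):
  c=2: 2 × 0.672 = 1.344
  c=3: 3 × 0.603 = 1.809
  c=4: 4 × 0.534 = 2.136
  c=5: 5 × 0.465 = 2.325
  c=6: 6 × 0.396 = 2.376
  c=7: 7 × 0.327 = 2.289
  c=8: 8 × 0.258 = 2.064
  c=9: 9 × 0.189 = 1.701
Maximum at c = 6 (2.376 surviving offspring).

6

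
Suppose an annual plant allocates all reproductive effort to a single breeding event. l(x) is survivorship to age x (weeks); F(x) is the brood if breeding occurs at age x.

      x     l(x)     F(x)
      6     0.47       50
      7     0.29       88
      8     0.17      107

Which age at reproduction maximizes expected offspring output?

7

Expected offspring if breeding at age x = l(x) × F(x):
  age 6: 0.47 × 50 = 23.500
  age 7: 0.29 × 88 = 25.520
  age 8: 0.17 × 107 = 18.190
Maximum at age 7 (25.520).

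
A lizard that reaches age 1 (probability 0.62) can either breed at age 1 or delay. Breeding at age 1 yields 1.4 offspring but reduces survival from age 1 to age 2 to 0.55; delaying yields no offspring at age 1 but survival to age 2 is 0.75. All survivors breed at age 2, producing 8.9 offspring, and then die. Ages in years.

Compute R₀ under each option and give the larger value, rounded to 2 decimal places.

breed at age 1: R₀ = 0.62 × (1.4 + 0.55 × 8.9) = 0.62 × 6.2950 = 3.9029
delay to age 2: R₀ = 0.62 × (0.75 × 8.9) = 0.62 × 6.6750 = 4.1385
Higher: delay to age 2 (4.1385).

4.14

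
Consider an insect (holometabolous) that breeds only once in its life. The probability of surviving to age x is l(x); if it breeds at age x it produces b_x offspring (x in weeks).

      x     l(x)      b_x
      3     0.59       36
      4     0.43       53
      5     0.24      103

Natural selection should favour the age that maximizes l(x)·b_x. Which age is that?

Expected offspring if breeding at age x = l(x) × b_x:
  age 3: 0.59 × 36 = 21.240
  age 4: 0.43 × 53 = 22.790
  age 5: 0.24 × 103 = 24.720
Maximum at age 5 (24.720).

5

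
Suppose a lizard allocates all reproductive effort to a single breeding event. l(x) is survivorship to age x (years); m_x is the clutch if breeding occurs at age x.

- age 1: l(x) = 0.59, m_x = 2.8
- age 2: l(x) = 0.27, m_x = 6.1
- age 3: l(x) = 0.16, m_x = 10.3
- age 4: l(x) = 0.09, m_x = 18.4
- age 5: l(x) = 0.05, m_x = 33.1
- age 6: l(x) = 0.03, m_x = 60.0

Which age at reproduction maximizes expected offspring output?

Expected offspring if breeding at age x = l(x) × m_x:
  age 1: 0.59 × 2.8 = 1.652
  age 2: 0.27 × 6.1 = 1.647
  age 3: 0.16 × 10.3 = 1.648
  age 4: 0.09 × 18.4 = 1.656
  age 5: 0.05 × 33.1 = 1.655
  age 6: 0.03 × 60.0 = 1.800
Maximum at age 6 (1.800).

6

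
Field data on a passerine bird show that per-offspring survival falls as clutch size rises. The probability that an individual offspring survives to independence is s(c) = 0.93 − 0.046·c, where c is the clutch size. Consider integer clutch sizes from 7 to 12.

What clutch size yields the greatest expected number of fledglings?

10

Expected fledglings = c × s(c):
  c=7: 7 × 0.608 = 4.256
  c=8: 8 × 0.562 = 4.496
  c=9: 9 × 0.516 = 4.644
  c=10: 10 × 0.470 = 4.700
  c=11: 11 × 0.424 = 4.664
  c=12: 12 × 0.378 = 4.536
Maximum at c = 10 (4.700 fledglings).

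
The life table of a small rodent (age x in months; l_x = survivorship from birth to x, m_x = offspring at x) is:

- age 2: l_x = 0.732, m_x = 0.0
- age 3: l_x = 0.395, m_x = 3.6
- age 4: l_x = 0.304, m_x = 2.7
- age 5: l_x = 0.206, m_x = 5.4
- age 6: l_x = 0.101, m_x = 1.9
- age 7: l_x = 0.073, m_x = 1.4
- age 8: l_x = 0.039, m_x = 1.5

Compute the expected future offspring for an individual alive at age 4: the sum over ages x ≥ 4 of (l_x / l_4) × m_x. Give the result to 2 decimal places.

l_4 = 0.304. Conditional survival from age 4 to x is l_x / l_4.
  x=4: (0.304/0.304) × 2.7 = 2.7000
  x=5: (0.206/0.304) × 5.4 = 3.6592
  x=6: (0.101/0.304) × 1.9 = 0.6312
  x=7: (0.073/0.304) × 1.4 = 0.3362
  x=8: (0.039/0.304) × 1.5 = 0.1924
Sum = 2.7000 + 3.6592 + 0.6312 + 0.3362 + 0.1924 = 7.5191

7.52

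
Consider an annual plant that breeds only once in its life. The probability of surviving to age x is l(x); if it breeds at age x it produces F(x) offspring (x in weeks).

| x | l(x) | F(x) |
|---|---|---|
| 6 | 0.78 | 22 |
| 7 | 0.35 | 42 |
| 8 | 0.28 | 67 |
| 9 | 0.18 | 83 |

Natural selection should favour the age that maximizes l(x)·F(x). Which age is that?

8

Expected offspring if breeding at age x = l(x) × F(x):
  age 6: 0.78 × 22 = 17.160
  age 7: 0.35 × 42 = 14.700
  age 8: 0.28 × 67 = 18.760
  age 9: 0.18 × 83 = 14.940
Maximum at age 8 (18.760).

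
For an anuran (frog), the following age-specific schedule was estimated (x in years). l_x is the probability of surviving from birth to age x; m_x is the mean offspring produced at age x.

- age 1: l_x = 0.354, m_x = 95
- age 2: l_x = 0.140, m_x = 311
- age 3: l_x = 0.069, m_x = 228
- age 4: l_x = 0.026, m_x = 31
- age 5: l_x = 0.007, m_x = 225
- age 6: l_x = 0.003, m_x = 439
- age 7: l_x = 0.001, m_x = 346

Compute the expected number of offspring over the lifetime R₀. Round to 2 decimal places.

R₀ = Σ l_x m_x:
  age 1: 0.354 × 95 = 33.6300
  age 2: 0.140 × 311 = 43.5400
  age 3: 0.069 × 228 = 15.7320
  age 4: 0.026 × 31 = 0.8060
  age 5: 0.007 × 225 = 1.5750
  age 6: 0.003 × 439 = 1.3170
  age 7: 0.001 × 346 = 0.3460
R₀ = 33.6300 + 43.5400 + 15.7320 + 0.8060 + 1.5750 + 1.3170 + 0.3460 = 96.9460

96.95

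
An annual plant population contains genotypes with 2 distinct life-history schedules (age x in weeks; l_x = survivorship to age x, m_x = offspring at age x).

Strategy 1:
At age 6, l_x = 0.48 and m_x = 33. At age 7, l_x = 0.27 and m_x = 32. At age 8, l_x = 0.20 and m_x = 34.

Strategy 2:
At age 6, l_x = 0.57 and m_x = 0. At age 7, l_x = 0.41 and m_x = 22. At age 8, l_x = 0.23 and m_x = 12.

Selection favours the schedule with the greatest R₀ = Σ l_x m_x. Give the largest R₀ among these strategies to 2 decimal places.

Strategy 1: R₀ = 0.48×33 + 0.27×32 + 0.20×34 = 31.2800
Strategy 2: R₀ = 0.57×0 + 0.41×22 + 0.23×12 = 11.7800
Highest R₀: strategy 1 with 31.2800.

31.28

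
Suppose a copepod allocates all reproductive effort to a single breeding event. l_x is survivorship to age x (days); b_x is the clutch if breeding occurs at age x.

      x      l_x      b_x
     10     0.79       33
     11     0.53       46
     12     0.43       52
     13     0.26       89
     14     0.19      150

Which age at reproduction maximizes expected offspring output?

Expected offspring if breeding at age x = l_x × b_x:
  age 10: 0.79 × 33 = 26.070
  age 11: 0.53 × 46 = 24.380
  age 12: 0.43 × 52 = 22.360
  age 13: 0.26 × 89 = 23.140
  age 14: 0.19 × 150 = 28.500
Maximum at age 14 (28.500).

14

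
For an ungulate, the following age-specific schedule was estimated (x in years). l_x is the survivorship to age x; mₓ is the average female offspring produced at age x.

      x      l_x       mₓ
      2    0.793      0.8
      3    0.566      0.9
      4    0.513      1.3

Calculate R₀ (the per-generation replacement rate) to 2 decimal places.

1.81

R₀ = Σ l_x mₓ:
  age 2: 0.793 × 0.8 = 0.6344
  age 3: 0.566 × 0.9 = 0.5094
  age 4: 0.513 × 1.3 = 0.6669
R₀ = 0.6344 + 0.5094 + 0.6669 = 1.8107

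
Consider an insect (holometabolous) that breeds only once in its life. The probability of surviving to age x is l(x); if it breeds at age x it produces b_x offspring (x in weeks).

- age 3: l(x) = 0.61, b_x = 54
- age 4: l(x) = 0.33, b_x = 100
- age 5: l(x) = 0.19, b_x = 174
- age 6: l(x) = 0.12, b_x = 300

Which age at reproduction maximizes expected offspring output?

6

Expected offspring if breeding at age x = l(x) × b_x:
  age 3: 0.61 × 54 = 32.940
  age 4: 0.33 × 100 = 33.000
  age 5: 0.19 × 174 = 33.060
  age 6: 0.12 × 300 = 36.000
Maximum at age 6 (36.000).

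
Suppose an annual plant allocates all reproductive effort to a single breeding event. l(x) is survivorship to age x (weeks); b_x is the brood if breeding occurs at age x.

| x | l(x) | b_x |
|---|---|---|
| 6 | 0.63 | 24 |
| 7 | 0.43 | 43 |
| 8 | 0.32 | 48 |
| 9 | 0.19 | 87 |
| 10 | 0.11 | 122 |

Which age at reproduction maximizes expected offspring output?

Expected offspring if breeding at age x = l(x) × b_x:
  age 6: 0.63 × 24 = 15.120
  age 7: 0.43 × 43 = 18.490
  age 8: 0.32 × 48 = 15.360
  age 9: 0.19 × 87 = 16.530
  age 10: 0.11 × 122 = 13.420
Maximum at age 7 (18.490).

7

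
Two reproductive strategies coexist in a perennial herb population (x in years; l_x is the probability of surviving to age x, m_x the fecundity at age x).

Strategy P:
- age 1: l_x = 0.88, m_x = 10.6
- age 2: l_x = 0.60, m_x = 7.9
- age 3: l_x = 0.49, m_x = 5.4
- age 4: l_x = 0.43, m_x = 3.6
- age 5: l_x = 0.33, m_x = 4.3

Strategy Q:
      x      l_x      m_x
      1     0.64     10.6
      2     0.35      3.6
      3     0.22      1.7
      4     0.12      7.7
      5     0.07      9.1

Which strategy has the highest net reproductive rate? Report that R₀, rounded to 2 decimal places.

Strategy P: R₀ = 0.88×10.6 + 0.60×7.9 + 0.49×5.4 + 0.43×3.6 + 0.33×4.3 = 19.6810
Strategy Q: R₀ = 0.64×10.6 + 0.35×3.6 + 0.22×1.7 + 0.12×7.7 + 0.07×9.1 = 9.9790
Highest R₀: strategy P with 19.6810.

19.68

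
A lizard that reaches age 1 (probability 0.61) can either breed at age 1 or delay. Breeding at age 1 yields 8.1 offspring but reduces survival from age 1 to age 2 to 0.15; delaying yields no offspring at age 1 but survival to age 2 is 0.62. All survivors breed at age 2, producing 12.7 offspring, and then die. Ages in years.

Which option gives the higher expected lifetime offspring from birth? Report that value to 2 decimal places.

breed at age 1: R₀ = 0.61 × (8.1 + 0.15 × 12.7) = 0.61 × 10.0050 = 6.1030
delay to age 2: R₀ = 0.61 × (0.62 × 12.7) = 0.61 × 7.8740 = 4.8031
Higher: breed at age 1 (6.1030).

6.10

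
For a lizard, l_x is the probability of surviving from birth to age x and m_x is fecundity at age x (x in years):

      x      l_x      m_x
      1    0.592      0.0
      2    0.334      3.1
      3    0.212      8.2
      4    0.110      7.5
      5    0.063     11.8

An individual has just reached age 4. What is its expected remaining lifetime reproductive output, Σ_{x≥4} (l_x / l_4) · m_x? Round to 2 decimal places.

14.26

l_4 = 0.110. Conditional survival from age 4 to x is l_x / l_4.
  x=4: (0.110/0.110) × 7.5 = 7.5000
  x=5: (0.063/0.110) × 11.8 = 6.7582
Sum = 7.5000 + 6.7582 = 14.2582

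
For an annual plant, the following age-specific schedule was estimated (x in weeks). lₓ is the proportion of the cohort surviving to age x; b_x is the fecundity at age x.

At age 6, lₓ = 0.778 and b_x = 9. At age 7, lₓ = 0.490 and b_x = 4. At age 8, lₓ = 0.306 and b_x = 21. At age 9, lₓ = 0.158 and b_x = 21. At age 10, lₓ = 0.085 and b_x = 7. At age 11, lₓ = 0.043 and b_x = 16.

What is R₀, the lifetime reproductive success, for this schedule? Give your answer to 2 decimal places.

R₀ = Σ lₓ b_x:
  age 6: 0.778 × 9 = 7.0020
  age 7: 0.490 × 4 = 1.9600
  age 8: 0.306 × 21 = 6.4260
  age 9: 0.158 × 21 = 3.3180
  age 10: 0.085 × 7 = 0.5950
  age 11: 0.043 × 16 = 0.6880
R₀ = 7.0020 + 1.9600 + 6.4260 + 3.3180 + 0.5950 + 0.6880 = 19.9890

19.99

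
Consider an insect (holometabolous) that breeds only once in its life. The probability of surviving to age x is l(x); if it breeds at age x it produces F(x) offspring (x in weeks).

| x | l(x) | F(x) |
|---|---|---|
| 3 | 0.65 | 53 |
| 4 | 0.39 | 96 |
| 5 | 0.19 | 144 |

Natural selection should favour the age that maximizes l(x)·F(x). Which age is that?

Expected offspring if breeding at age x = l(x) × F(x):
  age 3: 0.65 × 53 = 34.450
  age 4: 0.39 × 96 = 37.440
  age 5: 0.19 × 144 = 27.360
Maximum at age 4 (37.440).

4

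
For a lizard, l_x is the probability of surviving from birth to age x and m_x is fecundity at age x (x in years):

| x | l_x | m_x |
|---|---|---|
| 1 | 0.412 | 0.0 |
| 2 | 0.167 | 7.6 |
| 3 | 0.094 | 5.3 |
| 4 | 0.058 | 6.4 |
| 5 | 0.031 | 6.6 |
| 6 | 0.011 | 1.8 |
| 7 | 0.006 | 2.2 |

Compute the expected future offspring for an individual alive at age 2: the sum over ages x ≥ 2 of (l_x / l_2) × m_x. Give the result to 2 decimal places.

14.23

l_2 = 0.167. Conditional survival from age 2 to x is l_x / l_2.
  x=2: (0.167/0.167) × 7.6 = 7.6000
  x=3: (0.094/0.167) × 5.3 = 2.9832
  x=4: (0.058/0.167) × 6.4 = 2.2228
  x=5: (0.031/0.167) × 6.6 = 1.2251
  x=6: (0.011/0.167) × 1.8 = 0.1186
  x=7: (0.006/0.167) × 2.2 = 0.0790
Sum = 7.6000 + 2.9832 + 2.2228 + 1.2251 + 0.1186 + 0.0790 = 14.2287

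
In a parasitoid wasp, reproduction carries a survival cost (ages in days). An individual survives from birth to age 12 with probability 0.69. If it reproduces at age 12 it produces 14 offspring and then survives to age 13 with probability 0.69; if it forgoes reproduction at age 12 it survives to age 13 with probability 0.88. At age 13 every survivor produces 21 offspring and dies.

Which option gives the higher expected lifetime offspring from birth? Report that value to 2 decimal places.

breed at age 12: R₀ = 0.69 × (14 + 0.69 × 21) = 0.69 × 28.4900 = 19.6581
delay to age 13: R₀ = 0.69 × (0.88 × 21) = 0.69 × 18.4800 = 12.7512
Higher: breed at age 12 (19.6581).

19.66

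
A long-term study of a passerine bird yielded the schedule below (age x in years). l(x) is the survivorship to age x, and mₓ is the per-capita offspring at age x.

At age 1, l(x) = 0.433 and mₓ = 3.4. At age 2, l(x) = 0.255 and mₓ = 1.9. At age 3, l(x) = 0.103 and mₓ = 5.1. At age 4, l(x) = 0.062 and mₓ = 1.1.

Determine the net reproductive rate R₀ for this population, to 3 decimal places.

2.550

R₀ = Σ l(x) mₓ:
  age 1: 0.433 × 3.4 = 1.4722
  age 2: 0.255 × 1.9 = 0.4845
  age 3: 0.103 × 5.1 = 0.5253
  age 4: 0.062 × 1.1 = 0.0682
R₀ = 1.4722 + 0.4845 + 0.5253 + 0.0682 = 2.5502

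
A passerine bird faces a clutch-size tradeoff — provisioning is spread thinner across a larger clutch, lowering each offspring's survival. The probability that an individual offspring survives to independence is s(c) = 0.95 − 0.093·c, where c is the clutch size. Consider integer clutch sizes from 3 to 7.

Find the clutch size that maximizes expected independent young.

Expected independent young = c × s(c):
  c=3: 3 × 0.671 = 2.013
  c=4: 4 × 0.578 = 2.312
  c=5: 5 × 0.485 = 2.425
  c=6: 6 × 0.392 = 2.352
  c=7: 7 × 0.299 = 2.093
Maximum at c = 5 (2.425 independent young).

5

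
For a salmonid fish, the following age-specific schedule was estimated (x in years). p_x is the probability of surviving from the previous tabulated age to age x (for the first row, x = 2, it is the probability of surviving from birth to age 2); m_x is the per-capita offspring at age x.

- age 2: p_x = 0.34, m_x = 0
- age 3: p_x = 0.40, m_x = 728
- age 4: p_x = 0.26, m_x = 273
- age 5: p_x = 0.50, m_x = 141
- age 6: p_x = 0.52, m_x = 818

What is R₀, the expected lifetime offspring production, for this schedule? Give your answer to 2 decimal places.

Survivorship from birth: l_x = p_2·p_3·…·p_x.
  l_2 = 0.34000
  l_3 = 0.13600
  l_4 = 0.03536
  l_5 = 0.01768
  l_6 = 0.00919
R₀ = Σ l_x m_x:
  age 2: 0.34000 × 0 = 0.0000
  age 3: 0.13600 × 728 = 99.0080
  age 4: 0.03536 × 273 = 9.6533
  age 5: 0.01768 × 141 = 2.4929
  age 6: 0.00919 × 818 = 7.5174
R₀ = 0.0000 + 99.0080 + 9.6533 + 2.4929 + 7.5174 = 118.6716

118.67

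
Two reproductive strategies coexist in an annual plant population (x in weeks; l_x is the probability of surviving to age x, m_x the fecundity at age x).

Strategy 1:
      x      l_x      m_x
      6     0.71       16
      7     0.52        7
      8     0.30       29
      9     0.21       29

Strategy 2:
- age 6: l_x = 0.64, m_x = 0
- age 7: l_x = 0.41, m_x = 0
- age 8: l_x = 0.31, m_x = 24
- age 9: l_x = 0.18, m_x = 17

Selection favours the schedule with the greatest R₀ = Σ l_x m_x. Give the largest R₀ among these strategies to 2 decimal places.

Strategy 1: R₀ = 0.71×16 + 0.52×7 + 0.30×29 + 0.21×29 = 29.7900
Strategy 2: R₀ = 0.64×0 + 0.41×0 + 0.31×24 + 0.18×17 = 10.5000
Highest R₀: strategy 1 with 29.7900.

29.79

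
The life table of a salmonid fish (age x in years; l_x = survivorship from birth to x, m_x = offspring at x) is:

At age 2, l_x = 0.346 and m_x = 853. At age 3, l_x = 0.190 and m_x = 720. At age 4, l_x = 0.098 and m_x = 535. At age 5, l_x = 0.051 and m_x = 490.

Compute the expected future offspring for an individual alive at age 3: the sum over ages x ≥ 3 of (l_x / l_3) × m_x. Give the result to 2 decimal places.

l_3 = 0.190. Conditional survival from age 3 to x is l_x / l_3.
  x=3: (0.190/0.190) × 720 = 720.0000
  x=4: (0.098/0.190) × 535 = 275.9474
  x=5: (0.051/0.190) × 490 = 131.5263
Sum = 720.0000 + 275.9474 + 131.5263 = 1127.4737

1127.47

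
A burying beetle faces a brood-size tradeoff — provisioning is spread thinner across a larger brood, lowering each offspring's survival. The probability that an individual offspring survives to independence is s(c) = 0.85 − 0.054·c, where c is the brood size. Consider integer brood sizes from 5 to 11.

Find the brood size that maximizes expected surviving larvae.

8

Expected surviving larvae = c × s(c):
  c=5: 5 × 0.580 = 2.900
  c=6: 6 × 0.526 = 3.156
  c=7: 7 × 0.472 = 3.304
  c=8: 8 × 0.418 = 3.344
  c=9: 9 × 0.364 = 3.276
  c=10: 10 × 0.310 = 3.100
  c=11: 11 × 0.256 = 2.816
Maximum at c = 8 (3.344 surviving larvae).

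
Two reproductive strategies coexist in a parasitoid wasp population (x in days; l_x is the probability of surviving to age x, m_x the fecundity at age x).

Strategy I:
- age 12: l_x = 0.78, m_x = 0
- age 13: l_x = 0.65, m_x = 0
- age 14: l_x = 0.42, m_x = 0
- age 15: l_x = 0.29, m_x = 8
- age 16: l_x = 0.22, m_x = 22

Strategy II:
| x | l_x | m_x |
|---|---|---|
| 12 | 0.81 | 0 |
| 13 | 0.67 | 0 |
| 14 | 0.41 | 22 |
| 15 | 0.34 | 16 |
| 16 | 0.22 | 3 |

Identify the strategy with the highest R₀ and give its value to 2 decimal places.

15.12

Strategy I: R₀ = 0.78×0 + 0.65×0 + 0.42×0 + 0.29×8 + 0.22×22 = 7.1600
Strategy II: R₀ = 0.81×0 + 0.67×0 + 0.41×22 + 0.34×16 + 0.22×3 = 15.1200
Highest R₀: strategy II with 15.1200.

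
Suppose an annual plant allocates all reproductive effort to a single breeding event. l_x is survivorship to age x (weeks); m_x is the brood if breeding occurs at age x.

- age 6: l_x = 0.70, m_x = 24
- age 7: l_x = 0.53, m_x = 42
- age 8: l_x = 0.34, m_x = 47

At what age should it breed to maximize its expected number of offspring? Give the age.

7

Expected offspring if breeding at age x = l_x × m_x:
  age 6: 0.70 × 24 = 16.800
  age 7: 0.53 × 42 = 22.260
  age 8: 0.34 × 47 = 15.980
Maximum at age 7 (22.260).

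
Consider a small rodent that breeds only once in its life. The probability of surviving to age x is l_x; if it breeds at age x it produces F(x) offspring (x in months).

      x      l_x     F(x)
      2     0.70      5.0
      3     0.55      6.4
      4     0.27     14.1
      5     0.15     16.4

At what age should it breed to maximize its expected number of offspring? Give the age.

4

Expected offspring if breeding at age x = l_x × F(x):
  age 2: 0.70 × 5.0 = 3.500
  age 3: 0.55 × 6.4 = 3.520
  age 4: 0.27 × 14.1 = 3.807
  age 5: 0.15 × 16.4 = 2.460
Maximum at age 4 (3.807).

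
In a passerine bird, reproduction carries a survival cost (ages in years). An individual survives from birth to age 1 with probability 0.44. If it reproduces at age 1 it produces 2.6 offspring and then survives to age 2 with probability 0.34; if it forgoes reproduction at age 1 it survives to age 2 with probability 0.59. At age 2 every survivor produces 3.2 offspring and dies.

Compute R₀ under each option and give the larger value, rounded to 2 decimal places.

1.62

breed at age 1: R₀ = 0.44 × (2.6 + 0.34 × 3.2) = 0.44 × 3.6880 = 1.6227
delay to age 2: R₀ = 0.44 × (0.59 × 3.2) = 0.44 × 1.8880 = 0.8307
Higher: breed at age 1 (1.6227).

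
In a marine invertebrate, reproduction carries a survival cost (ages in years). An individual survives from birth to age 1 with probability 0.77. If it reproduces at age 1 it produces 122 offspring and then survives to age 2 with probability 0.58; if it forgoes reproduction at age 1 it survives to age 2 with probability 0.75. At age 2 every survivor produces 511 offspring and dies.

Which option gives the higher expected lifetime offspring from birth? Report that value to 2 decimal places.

322.15

breed at age 1: R₀ = 0.77 × (122 + 0.58 × 511) = 0.77 × 418.3800 = 322.1526
delay to age 2: R₀ = 0.77 × (0.75 × 511) = 0.77 × 383.2500 = 295.1025
Higher: breed at age 1 (322.1526).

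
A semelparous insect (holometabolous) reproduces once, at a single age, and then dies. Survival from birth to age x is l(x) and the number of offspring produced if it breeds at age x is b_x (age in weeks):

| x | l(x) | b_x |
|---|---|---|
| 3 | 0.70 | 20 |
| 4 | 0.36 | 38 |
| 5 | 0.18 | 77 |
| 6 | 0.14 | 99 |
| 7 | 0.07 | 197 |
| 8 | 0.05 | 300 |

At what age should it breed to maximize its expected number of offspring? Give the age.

8

Expected offspring if breeding at age x = l(x) × b_x:
  age 3: 0.70 × 20 = 14.000
  age 4: 0.36 × 38 = 13.680
  age 5: 0.18 × 77 = 13.860
  age 6: 0.14 × 99 = 13.860
  age 7: 0.07 × 197 = 13.790
  age 8: 0.05 × 300 = 15.000
Maximum at age 8 (15.000).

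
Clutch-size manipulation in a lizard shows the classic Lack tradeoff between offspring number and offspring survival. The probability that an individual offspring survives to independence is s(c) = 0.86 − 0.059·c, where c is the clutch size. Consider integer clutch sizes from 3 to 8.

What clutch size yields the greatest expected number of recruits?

7

Expected recruits = c × s(c):
  c=3: 3 × 0.683 = 2.049
  c=4: 4 × 0.624 = 2.496
  c=5: 5 × 0.565 = 2.825
  c=6: 6 × 0.506 = 3.036
  c=7: 7 × 0.447 = 3.129
  c=8: 8 × 0.388 = 3.104
Maximum at c = 7 (3.129 recruits).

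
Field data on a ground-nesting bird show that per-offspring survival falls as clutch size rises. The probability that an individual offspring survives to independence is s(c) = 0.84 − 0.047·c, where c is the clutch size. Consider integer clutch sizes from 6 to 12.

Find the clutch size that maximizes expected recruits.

Expected recruits = c × s(c):
  c=6: 6 × 0.558 = 3.348
  c=7: 7 × 0.511 = 3.577
  c=8: 8 × 0.464 = 3.712
  c=9: 9 × 0.417 = 3.753
  c=10: 10 × 0.370 = 3.700
  c=11: 11 × 0.323 = 3.553
  c=12: 12 × 0.276 = 3.312
Maximum at c = 9 (3.753 recruits).

9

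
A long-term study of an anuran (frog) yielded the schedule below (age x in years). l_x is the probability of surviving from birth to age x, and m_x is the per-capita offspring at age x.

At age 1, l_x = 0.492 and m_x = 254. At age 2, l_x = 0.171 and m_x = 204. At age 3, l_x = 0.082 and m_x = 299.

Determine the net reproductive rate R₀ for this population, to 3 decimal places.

R₀ = Σ l_x m_x:
  age 1: 0.492 × 254 = 124.9680
  age 2: 0.171 × 204 = 34.8840
  age 3: 0.082 × 299 = 24.5180
R₀ = 124.9680 + 34.8840 + 24.5180 = 184.3700

184.370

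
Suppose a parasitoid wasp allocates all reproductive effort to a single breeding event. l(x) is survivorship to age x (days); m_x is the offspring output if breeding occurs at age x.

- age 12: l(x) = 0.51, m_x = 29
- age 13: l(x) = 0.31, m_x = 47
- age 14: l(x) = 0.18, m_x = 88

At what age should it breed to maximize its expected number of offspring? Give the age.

Expected offspring if breeding at age x = l(x) × m_x:
  age 12: 0.51 × 29 = 14.790
  age 13: 0.31 × 47 = 14.570
  age 14: 0.18 × 88 = 15.840
Maximum at age 14 (15.840).

14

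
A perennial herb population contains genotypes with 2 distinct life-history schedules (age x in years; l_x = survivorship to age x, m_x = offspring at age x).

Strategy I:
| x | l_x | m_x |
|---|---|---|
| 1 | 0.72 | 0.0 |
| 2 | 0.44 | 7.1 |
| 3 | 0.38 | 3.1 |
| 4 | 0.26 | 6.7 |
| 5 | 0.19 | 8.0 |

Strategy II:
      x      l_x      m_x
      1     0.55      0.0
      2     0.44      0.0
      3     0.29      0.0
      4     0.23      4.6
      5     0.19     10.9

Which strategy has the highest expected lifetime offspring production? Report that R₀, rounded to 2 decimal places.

Strategy I: R₀ = 0.72×0.0 + 0.44×7.1 + 0.38×3.1 + 0.26×6.7 + 0.19×8.0 = 7.5640
Strategy II: R₀ = 0.55×0.0 + 0.44×0.0 + 0.29×0.0 + 0.23×4.6 + 0.19×10.9 = 3.1290
Highest R₀: strategy I with 7.5640.

7.56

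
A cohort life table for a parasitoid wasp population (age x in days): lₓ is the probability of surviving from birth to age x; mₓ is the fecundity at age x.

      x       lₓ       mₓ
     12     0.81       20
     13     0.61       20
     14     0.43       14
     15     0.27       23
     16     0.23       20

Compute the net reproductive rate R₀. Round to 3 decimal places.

45.230

R₀ = Σ lₓ mₓ:
  age 12: 0.81 × 20 = 16.2000
  age 13: 0.61 × 20 = 12.2000
  age 14: 0.43 × 14 = 6.0200
  age 15: 0.27 × 23 = 6.2100
  age 16: 0.23 × 20 = 4.6000
R₀ = 16.2000 + 12.2000 + 6.0200 + 6.2100 + 4.6000 = 45.2300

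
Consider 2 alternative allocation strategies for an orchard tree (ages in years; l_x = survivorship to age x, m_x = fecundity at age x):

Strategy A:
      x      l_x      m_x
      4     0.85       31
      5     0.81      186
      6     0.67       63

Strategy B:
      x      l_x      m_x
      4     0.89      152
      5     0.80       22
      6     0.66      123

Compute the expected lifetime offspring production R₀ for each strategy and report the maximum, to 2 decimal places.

Strategy A: R₀ = 0.85×31 + 0.81×186 + 0.67×63 = 219.2200
Strategy B: R₀ = 0.89×152 + 0.80×22 + 0.66×123 = 234.0600
Highest R₀: strategy B with 234.0600.

234.06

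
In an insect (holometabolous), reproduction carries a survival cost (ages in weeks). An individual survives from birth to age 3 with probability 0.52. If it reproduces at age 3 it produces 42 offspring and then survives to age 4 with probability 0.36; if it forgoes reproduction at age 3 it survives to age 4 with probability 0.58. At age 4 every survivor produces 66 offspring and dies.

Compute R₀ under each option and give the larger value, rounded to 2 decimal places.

34.20

breed at age 3: R₀ = 0.52 × (42 + 0.36 × 66) = 0.52 × 65.7600 = 34.1952
delay to age 4: R₀ = 0.52 × (0.58 × 66) = 0.52 × 38.2800 = 19.9056
Higher: breed at age 3 (34.1952).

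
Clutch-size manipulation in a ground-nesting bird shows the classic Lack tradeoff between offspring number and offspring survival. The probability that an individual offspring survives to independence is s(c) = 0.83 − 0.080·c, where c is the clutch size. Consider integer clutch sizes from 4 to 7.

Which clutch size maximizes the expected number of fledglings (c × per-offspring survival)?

Expected fledglings = c × s(c):
  c=4: 4 × 0.510 = 2.040
  c=5: 5 × 0.430 = 2.150
  c=6: 6 × 0.350 = 2.100
  c=7: 7 × 0.270 = 1.890
Maximum at c = 5 (2.150 fledglings).

5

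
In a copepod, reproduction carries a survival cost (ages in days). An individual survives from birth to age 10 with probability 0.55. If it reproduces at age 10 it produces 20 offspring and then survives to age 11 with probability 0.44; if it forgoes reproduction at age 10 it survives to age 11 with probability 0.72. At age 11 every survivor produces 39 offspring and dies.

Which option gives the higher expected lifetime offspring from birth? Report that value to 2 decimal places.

20.44

breed at age 10: R₀ = 0.55 × (20 + 0.44 × 39) = 0.55 × 37.1600 = 20.4380
delay to age 11: R₀ = 0.55 × (0.72 × 39) = 0.55 × 28.0800 = 15.4440
Higher: breed at age 10 (20.4380).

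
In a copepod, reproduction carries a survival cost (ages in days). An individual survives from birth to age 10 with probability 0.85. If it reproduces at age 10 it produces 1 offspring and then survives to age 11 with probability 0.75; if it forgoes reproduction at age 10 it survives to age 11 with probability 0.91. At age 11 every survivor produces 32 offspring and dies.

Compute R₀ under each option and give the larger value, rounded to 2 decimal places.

24.75

breed at age 10: R₀ = 0.85 × (1 + 0.75 × 32) = 0.85 × 25.0000 = 21.2500
delay to age 11: R₀ = 0.85 × (0.91 × 32) = 0.85 × 29.1200 = 24.7520
Higher: delay to age 11 (24.7520).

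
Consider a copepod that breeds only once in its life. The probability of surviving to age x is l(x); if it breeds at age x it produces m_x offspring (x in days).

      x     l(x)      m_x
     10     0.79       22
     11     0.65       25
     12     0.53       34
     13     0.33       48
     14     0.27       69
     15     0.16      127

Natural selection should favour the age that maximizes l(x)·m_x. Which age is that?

Expected offspring if breeding at age x = l(x) × m_x:
  age 10: 0.79 × 22 = 17.380
  age 11: 0.65 × 25 = 16.250
  age 12: 0.53 × 34 = 18.020
  age 13: 0.33 × 48 = 15.840
  age 14: 0.27 × 69 = 18.630
  age 15: 0.16 × 127 = 20.320
Maximum at age 15 (20.320).

15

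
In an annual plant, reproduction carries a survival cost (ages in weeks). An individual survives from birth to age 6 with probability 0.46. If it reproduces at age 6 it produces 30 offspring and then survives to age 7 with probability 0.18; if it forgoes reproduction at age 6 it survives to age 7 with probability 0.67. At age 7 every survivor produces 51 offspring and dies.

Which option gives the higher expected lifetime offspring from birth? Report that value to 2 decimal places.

breed at age 6: R₀ = 0.46 × (30 + 0.18 × 51) = 0.46 × 39.1800 = 18.0228
delay to age 7: R₀ = 0.46 × (0.67 × 51) = 0.46 × 34.1700 = 15.7182
Higher: breed at age 6 (18.0228).

18.02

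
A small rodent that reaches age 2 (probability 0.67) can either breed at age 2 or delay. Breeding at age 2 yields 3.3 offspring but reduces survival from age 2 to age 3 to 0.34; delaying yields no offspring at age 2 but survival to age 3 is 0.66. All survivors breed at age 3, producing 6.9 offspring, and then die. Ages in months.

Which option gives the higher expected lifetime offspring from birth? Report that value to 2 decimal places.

3.78

breed at age 2: R₀ = 0.67 × (3.3 + 0.34 × 6.9) = 0.67 × 5.6460 = 3.7828
delay to age 3: R₀ = 0.67 × (0.66 × 6.9) = 0.67 × 4.5540 = 3.0512
Higher: breed at age 2 (3.7828).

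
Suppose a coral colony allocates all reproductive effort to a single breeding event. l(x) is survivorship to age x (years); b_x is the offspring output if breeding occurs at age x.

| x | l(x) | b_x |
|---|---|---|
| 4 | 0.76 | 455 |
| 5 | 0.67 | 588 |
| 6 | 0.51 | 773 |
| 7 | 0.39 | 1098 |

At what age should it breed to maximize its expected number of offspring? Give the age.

7

Expected offspring if breeding at age x = l(x) × b_x:
  age 4: 0.76 × 455 = 345.800
  age 5: 0.67 × 588 = 393.960
  age 6: 0.51 × 773 = 394.230
  age 7: 0.39 × 1098 = 428.220
Maximum at age 7 (428.220).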